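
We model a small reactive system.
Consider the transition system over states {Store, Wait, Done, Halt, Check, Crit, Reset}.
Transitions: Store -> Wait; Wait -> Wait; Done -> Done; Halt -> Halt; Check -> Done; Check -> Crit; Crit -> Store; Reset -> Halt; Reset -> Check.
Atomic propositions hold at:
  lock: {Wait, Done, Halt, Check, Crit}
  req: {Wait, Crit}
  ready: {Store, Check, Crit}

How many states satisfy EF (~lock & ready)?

4

Sat(~lock) = {Store, Reset}
Sat(~lock & ready) = {Store}
EF (~lock & ready): least fixpoint, start Z0 = {Store}, add states with some successor in Z. Z1 = {Store, Crit}; Z2 = {Store, Check, Crit}; Z3 = {Store, Check, Crit, Reset}; fixed.
Sat(EF (~lock & ready)) = {Store, Check, Crit, Reset}
|Sat(EF (~lock & ready))| = |{Store, Check, Crit, Reset}| = 4.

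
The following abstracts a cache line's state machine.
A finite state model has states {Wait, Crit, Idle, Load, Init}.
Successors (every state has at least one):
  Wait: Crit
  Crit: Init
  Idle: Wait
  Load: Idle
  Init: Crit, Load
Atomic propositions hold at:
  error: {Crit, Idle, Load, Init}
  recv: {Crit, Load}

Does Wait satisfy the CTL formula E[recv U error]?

E[recv U error]: least fixpoint, start Z0 = Sat(error) = {Crit, Idle, Load, Init}, add states in Sat(recv) with some successor in Z. Already a fixed point.
Sat(E[recv U error]) = {Crit, Idle, Load, Init}
Wait ∉ Sat(E[recv U error]) = {Crit, Idle, Load, Init}, so the formula does not hold at Wait.

No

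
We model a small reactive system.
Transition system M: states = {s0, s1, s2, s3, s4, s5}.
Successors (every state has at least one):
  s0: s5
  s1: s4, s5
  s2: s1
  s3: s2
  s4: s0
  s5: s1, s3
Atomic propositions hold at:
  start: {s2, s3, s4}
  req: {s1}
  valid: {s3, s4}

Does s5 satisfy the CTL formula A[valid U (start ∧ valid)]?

No

Sat(start ∧ valid) = {s3, s4}
A[valid U (start ∧ valid)]: least fixpoint, start Z0 = Sat((start ∧ valid)) = {s3, s4}, add states in Sat(valid) with every successor in Z. Already a fixed point.
Sat(A[valid U (start ∧ valid)]) = {s3, s4}
s5 ∉ Sat(A[valid U (start ∧ valid)]) = {s3, s4}, so the formula does not hold at s5.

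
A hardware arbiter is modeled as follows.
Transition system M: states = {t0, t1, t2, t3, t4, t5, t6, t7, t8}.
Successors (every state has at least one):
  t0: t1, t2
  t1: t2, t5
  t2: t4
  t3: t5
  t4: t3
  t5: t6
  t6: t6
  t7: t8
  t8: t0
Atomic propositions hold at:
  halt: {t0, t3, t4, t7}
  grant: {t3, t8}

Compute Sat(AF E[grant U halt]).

{t0, t2, t3, t4, t7, t8}

E[grant U halt]: least fixpoint, start Z0 = Sat(halt) = {t0, t3, t4, t7}, add states in Sat(grant) with some successor in Z. Z1 = {t0, t3, t4, t7, t8}; fixed.
Sat(E[grant U halt]) = {t0, t3, t4, t7, t8}
AF E[grant U halt]: least fixpoint, start Z0 = {t0, t3, t4, t7, t8}, add states with every successor in Z. Z1 = {t0, t2, t3, t4, t7, t8}; fixed.
Sat(AF E[grant U halt]) = {t0, t2, t3, t4, t7, t8}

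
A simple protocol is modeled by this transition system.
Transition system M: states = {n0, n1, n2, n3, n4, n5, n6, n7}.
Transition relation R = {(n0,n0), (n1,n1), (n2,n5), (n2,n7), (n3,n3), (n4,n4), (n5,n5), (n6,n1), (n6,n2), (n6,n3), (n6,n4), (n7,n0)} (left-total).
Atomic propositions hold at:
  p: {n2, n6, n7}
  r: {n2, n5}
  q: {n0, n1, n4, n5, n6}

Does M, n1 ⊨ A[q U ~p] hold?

Sat(~p) = {n0, n1, n3, n4, n5}
A[q U ~p]: least fixpoint, start Z0 = Sat(~p) = {n0, n1, n3, n4, n5}, add states in Sat(q) with every successor in Z. Already a fixed point.
Sat(A[q U ~p]) = {n0, n1, n3, n4, n5}
n1 ∈ Sat(A[q U ~p]) = {n0, n1, n3, n4, n5}, so the formula holds at n1.

Yes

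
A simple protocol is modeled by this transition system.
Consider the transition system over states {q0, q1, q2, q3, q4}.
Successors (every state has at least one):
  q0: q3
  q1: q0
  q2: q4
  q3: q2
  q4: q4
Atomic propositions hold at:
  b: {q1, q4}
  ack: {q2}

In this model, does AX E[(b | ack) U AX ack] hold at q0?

Sat(b | ack) = {q1, q2, q4}
Sat(AX ack) = {s : every successor in {q2}} = {q3}
E[(b | ack) U AX ack]: least fixpoint, start Z0 = Sat(AX ack) = {q3}, add states in Sat(b | ack) with some successor in Z. Already a fixed point.
Sat(E[(b | ack) U AX ack]) = {q3}
Sat(AX E[(b | ack) U AX ack]) = {s : every successor in {q3}} = {q0}
q0 ∈ Sat(AX E[(b | ack) U AX ack]) = {q0}, so the formula holds at q0.

Yes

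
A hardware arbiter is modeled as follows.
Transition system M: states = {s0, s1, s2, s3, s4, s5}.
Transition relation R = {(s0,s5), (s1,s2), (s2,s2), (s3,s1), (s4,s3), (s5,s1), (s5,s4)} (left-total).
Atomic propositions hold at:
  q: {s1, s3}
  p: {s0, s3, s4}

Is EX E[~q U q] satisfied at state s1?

Sat(~q) = {s0, s2, s4, s5}
E[~q U q]: least fixpoint, start Z0 = Sat(q) = {s1, s3}, add states in Sat(~q) with some successor in Z. Z1 = {s1, s3, s4, s5}; Z2 = {s0, s1, s3, s4, s5}; fixed.
Sat(E[~q U q]) = {s0, s1, s3, s4, s5}
Sat(EX E[~q U q]) = {s : some successor in {s0, s1, s3, s4, s5}} = {s0, s3, s4, s5}
s1 ∉ Sat(EX E[~q U q]) = {s0, s3, s4, s5}, so the formula does not hold at s1.

No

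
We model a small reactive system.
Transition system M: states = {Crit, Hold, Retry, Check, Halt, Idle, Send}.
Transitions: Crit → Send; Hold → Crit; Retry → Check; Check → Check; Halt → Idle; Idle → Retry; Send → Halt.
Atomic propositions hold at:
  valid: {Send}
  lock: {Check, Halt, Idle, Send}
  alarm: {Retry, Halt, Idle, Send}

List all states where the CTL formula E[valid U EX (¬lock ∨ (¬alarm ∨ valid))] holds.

Sat(¬lock) = {Crit, Hold, Retry}
Sat(¬alarm) = {Crit, Hold, Check}
Sat(¬alarm ∨ valid) = {Crit, Hold, Check, Send}
Sat(¬lock ∨ (¬alarm ∨ valid)) = {Crit, Hold, Retry, Check, Send}
Sat(EX (¬lock ∨ (¬alarm ∨ valid))) = {s : some successor in {Crit, Hold, Retry, Check, Send}} = {Crit, Hold, Retry, Check, Idle}
E[valid U EX (¬lock ∨ (¬alarm ∨ valid))]: least fixpoint, start Z0 = Sat(EX (¬lock ∨ (¬alarm ∨ valid))) = {Crit, Hold, Retry, Check, Idle}, add states in Sat(valid) with some successor in Z. Already a fixed point.
Sat(E[valid U EX (¬lock ∨ (¬alarm ∨ valid))]) = {Crit, Hold, Retry, Check, Idle}

{Crit, Hold, Retry, Check, Idle}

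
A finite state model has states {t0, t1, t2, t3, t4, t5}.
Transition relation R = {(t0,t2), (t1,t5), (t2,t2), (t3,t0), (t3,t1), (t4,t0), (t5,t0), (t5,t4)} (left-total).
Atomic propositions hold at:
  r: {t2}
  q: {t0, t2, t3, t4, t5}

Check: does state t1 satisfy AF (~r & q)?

Yes

Sat(~r) = {t0, t1, t3, t4, t5}
Sat(~r & q) = {t0, t3, t4, t5}
AF (~r & q): least fixpoint, start Z0 = {t0, t3, t4, t5}, add states with every successor in Z. Z1 = {t0, t1, t3, t4, t5}; fixed.
Sat(AF (~r & q)) = {t0, t1, t3, t4, t5}
t1 ∈ Sat(AF (~r & q)) = {t0, t1, t3, t4, t5}, so the formula holds at t1.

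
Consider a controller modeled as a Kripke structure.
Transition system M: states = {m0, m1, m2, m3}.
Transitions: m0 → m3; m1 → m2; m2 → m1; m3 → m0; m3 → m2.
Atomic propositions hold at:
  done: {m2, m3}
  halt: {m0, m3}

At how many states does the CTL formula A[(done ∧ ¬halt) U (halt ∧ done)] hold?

1

Sat(¬halt) = {m1, m2}
Sat(done ∧ ¬halt) = {m2}
Sat(halt ∧ done) = {m3}
A[(done ∧ ¬halt) U (halt ∧ done)]: least fixpoint, start Z0 = Sat((halt ∧ done)) = {m3}, add states in Sat(done ∧ ¬halt) with every successor in Z. Already a fixed point.
Sat(A[(done ∧ ¬halt) U (halt ∧ done)]) = {m3}
|Sat(A[(done ∧ ¬halt) U (halt ∧ done)])| = |{m3}| = 1.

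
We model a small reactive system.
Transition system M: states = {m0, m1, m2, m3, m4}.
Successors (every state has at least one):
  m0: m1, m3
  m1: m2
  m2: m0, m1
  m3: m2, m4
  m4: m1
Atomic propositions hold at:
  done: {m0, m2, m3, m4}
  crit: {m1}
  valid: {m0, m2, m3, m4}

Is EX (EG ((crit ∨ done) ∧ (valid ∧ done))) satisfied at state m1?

Yes

Sat(crit ∨ done) = {m0, m1, m2, m3, m4}
Sat(valid ∧ done) = {m0, m2, m3, m4}
Sat((crit ∨ done) ∧ (valid ∧ done)) = {m0, m2, m3, m4}
EG ((crit ∨ done) ∧ (valid ∧ done)): greatest fixpoint, start Z0 = {m0, m2, m3, m4}, keep only states in Sat with some successor in Z. Z1 = {m0, m2, m3}; fixed.
Sat(EG ((crit ∨ done) ∧ (valid ∧ done))) = {m0, m2, m3}
Sat(EX (EG ((crit ∨ done) ∧ (valid ∧ done)))) = {s : some successor in {m0, m2, m3}} = {m0, m1, m2, m3}
m1 ∈ Sat(EX (EG ((crit ∨ done) ∧ (valid ∧ done)))) = {m0, m1, m2, m3}, so the formula holds at m1.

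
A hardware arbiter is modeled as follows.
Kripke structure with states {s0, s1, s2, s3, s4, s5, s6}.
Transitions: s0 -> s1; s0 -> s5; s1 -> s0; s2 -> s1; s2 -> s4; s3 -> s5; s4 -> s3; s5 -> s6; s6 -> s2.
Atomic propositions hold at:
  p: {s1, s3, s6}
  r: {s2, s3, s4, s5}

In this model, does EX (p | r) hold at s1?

No

Sat(p | r) = {s1, s2, s3, s4, s5, s6}
Sat(EX (p | r)) = {s : some successor in {s1, s2, s3, s4, s5, s6}} = {s0, s2, s3, s4, s5, s6}
s1 ∉ Sat(EX (p | r)) = {s0, s2, s3, s4, s5, s6}, so the formula does not hold at s1.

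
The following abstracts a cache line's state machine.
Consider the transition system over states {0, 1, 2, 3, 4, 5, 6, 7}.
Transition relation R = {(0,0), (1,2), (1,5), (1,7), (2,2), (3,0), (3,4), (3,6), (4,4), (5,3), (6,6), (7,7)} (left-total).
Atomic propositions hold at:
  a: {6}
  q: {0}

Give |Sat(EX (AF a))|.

2

AF a: least fixpoint, start Z0 = {6}, add states with every successor in Z. Already a fixed point.
Sat(AF a) = {6}
Sat(EX (AF a)) = {s : some successor in {6}} = {3, 6}
|Sat(EX (AF a))| = |{3, 6}| = 2.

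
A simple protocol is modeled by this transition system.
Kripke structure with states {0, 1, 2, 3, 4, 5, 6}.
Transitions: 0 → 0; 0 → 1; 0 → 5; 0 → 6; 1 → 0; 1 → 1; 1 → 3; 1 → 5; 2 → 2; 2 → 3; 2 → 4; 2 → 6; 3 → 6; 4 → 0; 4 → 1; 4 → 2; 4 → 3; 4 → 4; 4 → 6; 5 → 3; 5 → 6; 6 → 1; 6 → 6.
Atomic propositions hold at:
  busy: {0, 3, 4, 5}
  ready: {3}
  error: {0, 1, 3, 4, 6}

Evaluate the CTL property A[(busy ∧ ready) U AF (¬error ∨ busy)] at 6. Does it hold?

No

Sat(busy ∧ ready) = {3}
Sat(¬error) = {2, 5}
Sat(¬error ∨ busy) = {0, 2, 3, 4, 5}
AF (¬error ∨ busy): least fixpoint, start Z0 = {0, 2, 3, 4, 5}, add states with every successor in Z. Already a fixed point.
Sat(AF (¬error ∨ busy)) = {0, 2, 3, 4, 5}
A[(busy ∧ ready) U AF (¬error ∨ busy)]: least fixpoint, start Z0 = Sat(AF (¬error ∨ busy)) = {0, 2, 3, 4, 5}, add states in Sat(busy ∧ ready) with every successor in Z. Already a fixed point.
Sat(A[(busy ∧ ready) U AF (¬error ∨ busy)]) = {0, 2, 3, 4, 5}
6 ∉ Sat(A[(busy ∧ ready) U AF (¬error ∨ busy)]) = {0, 2, 3, 4, 5}, so the formula does not hold at 6.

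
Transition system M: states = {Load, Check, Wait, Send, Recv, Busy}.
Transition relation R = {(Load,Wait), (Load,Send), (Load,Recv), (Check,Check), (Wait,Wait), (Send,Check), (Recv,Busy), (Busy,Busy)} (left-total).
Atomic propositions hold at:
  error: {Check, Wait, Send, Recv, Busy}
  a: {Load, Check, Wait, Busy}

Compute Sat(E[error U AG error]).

{Check, Wait, Send, Recv, Busy}

AG error: greatest fixpoint, start Z0 = {Check, Wait, Send, Recv, Busy}, keep only states in Sat with every successor in Z. Already a fixed point.
Sat(AG error) = {Check, Wait, Send, Recv, Busy}
E[error U AG error]: least fixpoint, start Z0 = Sat(AG error) = {Check, Wait, Send, Recv, Busy}, add states in Sat(error) with some successor in Z. Already a fixed point.
Sat(E[error U AG error]) = {Check, Wait, Send, Recv, Busy}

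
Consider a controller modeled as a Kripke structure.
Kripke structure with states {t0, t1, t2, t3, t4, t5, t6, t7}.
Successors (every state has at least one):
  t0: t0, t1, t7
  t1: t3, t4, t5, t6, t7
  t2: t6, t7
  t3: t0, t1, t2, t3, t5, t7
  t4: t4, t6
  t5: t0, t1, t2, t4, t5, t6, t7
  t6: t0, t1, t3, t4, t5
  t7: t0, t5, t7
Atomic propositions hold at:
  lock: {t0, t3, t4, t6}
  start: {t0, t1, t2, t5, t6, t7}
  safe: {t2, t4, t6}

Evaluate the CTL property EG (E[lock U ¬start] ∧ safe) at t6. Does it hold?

Sat(¬start) = {t3, t4}
E[lock U ¬start]: least fixpoint, start Z0 = Sat(¬start) = {t3, t4}, add states in Sat(lock) with some successor in Z. Z1 = {t3, t4, t6}; fixed.
Sat(E[lock U ¬start]) = {t3, t4, t6}
Sat(E[lock U ¬start] ∧ safe) = {t4, t6}
EG (E[lock U ¬start] ∧ safe): greatest fixpoint, start Z0 = {t4, t6}, keep only states in Sat with some successor in Z. Already a fixed point.
Sat(EG (E[lock U ¬start] ∧ safe)) = {t4, t6}
t6 ∈ Sat(EG (E[lock U ¬start] ∧ safe)) = {t4, t6}, so the formula holds at t6.

Yes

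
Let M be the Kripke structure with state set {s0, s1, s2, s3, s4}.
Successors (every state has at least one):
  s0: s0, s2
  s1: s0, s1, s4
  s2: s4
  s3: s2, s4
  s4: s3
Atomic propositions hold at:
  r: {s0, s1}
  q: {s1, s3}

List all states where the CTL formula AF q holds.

{s1, s2, s3, s4}

AF q: least fixpoint, start Z0 = {s1, s3}, add states with every successor in Z. Z1 = {s1, s3, s4}; Z2 = {s1, s2, s3, s4}; fixed.
Sat(AF q) = {s1, s2, s3, s4}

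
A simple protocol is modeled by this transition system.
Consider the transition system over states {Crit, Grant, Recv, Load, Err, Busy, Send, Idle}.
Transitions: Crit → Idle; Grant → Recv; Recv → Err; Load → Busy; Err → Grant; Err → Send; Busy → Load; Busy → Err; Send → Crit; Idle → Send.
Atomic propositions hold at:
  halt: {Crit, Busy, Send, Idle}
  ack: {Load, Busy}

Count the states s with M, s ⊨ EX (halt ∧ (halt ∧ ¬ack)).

Sat(¬ack) = {Crit, Grant, Recv, Err, Send, Idle}
Sat(halt ∧ ¬ack) = {Crit, Send, Idle}
Sat(halt ∧ (halt ∧ ¬ack)) = {Crit, Send, Idle}
Sat(EX (halt ∧ (halt ∧ ¬ack))) = {s : some successor in {Crit, Send, Idle}} = {Crit, Err, Send, Idle}
|Sat(EX (halt ∧ (halt ∧ ¬ack)))| = |{Crit, Err, Send, Idle}| = 4.

4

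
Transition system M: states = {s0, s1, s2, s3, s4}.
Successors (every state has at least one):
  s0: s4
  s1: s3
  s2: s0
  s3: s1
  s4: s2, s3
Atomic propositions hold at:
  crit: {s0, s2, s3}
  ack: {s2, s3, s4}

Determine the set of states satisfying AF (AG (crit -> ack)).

Sat(crit -> ack) = {s1, s2, s3, s4}
AG (crit -> ack): greatest fixpoint, start Z0 = {s1, s2, s3, s4}, keep only states in Sat with every successor in Z. Z1 = {s1, s3, s4}; Z2 = {s1, s3}; fixed.
Sat(AG (crit -> ack)) = {s1, s3}
AF (AG (crit -> ack)): least fixpoint, start Z0 = {s1, s3}, add states with every successor in Z. Already a fixed point.
Sat(AF (AG (crit -> ack))) = {s1, s3}

{s1, s3}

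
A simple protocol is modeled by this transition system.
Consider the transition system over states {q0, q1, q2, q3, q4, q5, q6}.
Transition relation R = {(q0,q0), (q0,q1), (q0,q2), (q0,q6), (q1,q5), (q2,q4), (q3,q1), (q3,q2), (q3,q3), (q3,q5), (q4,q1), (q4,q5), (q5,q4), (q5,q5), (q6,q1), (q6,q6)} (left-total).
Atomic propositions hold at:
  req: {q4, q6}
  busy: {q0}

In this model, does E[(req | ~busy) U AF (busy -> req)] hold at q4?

Yes

Sat(~busy) = {q1, q2, q3, q4, q5, q6}
Sat(req | ~busy) = {q1, q2, q3, q4, q5, q6}
Sat(busy -> req) = {q1, q2, q3, q4, q5, q6}
AF (busy -> req): least fixpoint, start Z0 = {q1, q2, q3, q4, q5, q6}, add states with every successor in Z. Already a fixed point.
Sat(AF (busy -> req)) = {q1, q2, q3, q4, q5, q6}
E[(req | ~busy) U AF (busy -> req)]: least fixpoint, start Z0 = Sat(AF (busy -> req)) = {q1, q2, q3, q4, q5, q6}, add states in Sat(req | ~busy) with some successor in Z. Already a fixed point.
Sat(E[(req | ~busy) U AF (busy -> req)]) = {q1, q2, q3, q4, q5, q6}
q4 ∈ Sat(E[(req | ~busy) U AF (busy -> req)]) = {q1, q2, q3, q4, q5, q6}, so the formula holds at q4.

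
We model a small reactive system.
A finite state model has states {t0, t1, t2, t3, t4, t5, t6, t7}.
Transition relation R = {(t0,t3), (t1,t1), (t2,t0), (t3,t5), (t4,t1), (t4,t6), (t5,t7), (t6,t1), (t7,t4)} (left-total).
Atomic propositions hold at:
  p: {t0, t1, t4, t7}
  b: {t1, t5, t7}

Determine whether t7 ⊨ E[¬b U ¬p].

Sat(¬b) = {t0, t2, t3, t4, t6}
Sat(¬p) = {t2, t3, t5, t6}
E[¬b U ¬p]: least fixpoint, start Z0 = Sat(¬p) = {t2, t3, t5, t6}, add states in Sat(¬b) with some successor in Z. Z1 = {t0, t2, t3, t4, t5, t6}; fixed.
Sat(E[¬b U ¬p]) = {t0, t2, t3, t4, t5, t6}
t7 ∉ Sat(E[¬b U ¬p]) = {t0, t2, t3, t4, t5, t6}, so the formula does not hold at t7.

No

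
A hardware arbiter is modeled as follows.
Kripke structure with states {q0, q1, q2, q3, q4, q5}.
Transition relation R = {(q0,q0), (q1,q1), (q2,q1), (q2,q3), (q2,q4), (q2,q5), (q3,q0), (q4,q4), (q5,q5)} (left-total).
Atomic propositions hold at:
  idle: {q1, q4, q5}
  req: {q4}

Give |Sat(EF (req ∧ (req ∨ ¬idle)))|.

2

Sat(¬idle) = {q0, q2, q3}
Sat(req ∨ ¬idle) = {q0, q2, q3, q4}
Sat(req ∧ (req ∨ ¬idle)) = {q4}
EF (req ∧ (req ∨ ¬idle)): least fixpoint, start Z0 = {q4}, add states with some successor in Z. Z1 = {q2, q4}; fixed.
Sat(EF (req ∧ (req ∨ ¬idle))) = {q2, q4}
|Sat(EF (req ∧ (req ∨ ¬idle)))| = |{q2, q4}| = 2.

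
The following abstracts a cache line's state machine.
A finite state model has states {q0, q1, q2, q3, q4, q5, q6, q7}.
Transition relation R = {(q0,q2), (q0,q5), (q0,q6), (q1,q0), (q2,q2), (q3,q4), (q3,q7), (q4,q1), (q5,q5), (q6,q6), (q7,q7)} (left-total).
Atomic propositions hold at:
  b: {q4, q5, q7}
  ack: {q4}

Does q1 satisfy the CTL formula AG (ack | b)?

No

Sat(ack | b) = {q4, q5, q7}
AG (ack | b): greatest fixpoint, start Z0 = {q4, q5, q7}, keep only states in Sat with every successor in Z. Z1 = {q5, q7}; fixed.
Sat(AG (ack | b)) = {q5, q7}
q1 ∉ Sat(AG (ack | b)) = {q5, q7}, so the formula does not hold at q1.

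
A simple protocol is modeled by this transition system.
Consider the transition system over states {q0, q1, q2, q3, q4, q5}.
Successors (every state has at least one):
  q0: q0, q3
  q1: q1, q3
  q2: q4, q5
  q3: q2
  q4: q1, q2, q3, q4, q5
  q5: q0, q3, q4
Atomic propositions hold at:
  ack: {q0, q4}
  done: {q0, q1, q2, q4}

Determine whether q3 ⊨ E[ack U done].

No

E[ack U done]: least fixpoint, start Z0 = Sat(done) = {q0, q1, q2, q4}, add states in Sat(ack) with some successor in Z. Already a fixed point.
Sat(E[ack U done]) = {q0, q1, q2, q4}
q3 ∉ Sat(E[ack U done]) = {q0, q1, q2, q4}, so the formula does not hold at q3.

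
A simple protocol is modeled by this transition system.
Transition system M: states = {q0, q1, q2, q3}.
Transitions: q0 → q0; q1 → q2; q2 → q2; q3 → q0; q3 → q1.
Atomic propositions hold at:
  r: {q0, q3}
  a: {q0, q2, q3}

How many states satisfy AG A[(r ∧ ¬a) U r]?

Sat(¬a) = {q1}
Sat(r ∧ ¬a) = ∅
A[(r ∧ ¬a) U r]: least fixpoint, start Z0 = Sat(r) = {q0, q3}, add states in Sat(r ∧ ¬a) with every successor in Z. Already a fixed point.
Sat(A[(r ∧ ¬a) U r]) = {q0, q3}
AG A[(r ∧ ¬a) U r]: greatest fixpoint, start Z0 = {q0, q3}, keep only states in Sat with every successor in Z. Z1 = {q0}; fixed.
Sat(AG A[(r ∧ ¬a) U r]) = {q0}
|Sat(AG A[(r ∧ ¬a) U r])| = |{q0}| = 1.

1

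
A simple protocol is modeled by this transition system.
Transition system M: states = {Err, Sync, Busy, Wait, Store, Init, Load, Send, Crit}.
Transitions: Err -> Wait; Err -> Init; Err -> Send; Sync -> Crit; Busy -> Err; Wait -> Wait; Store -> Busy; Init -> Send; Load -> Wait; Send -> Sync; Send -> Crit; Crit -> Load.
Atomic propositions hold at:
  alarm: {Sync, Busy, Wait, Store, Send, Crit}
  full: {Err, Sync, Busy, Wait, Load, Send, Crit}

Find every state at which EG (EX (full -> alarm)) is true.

{Err, Wait, Load}

Sat(full -> alarm) = {Sync, Busy, Wait, Store, Init, Send, Crit}
Sat(EX (full -> alarm)) = {s : some successor in {Sync, Busy, Wait, Store, Init, Send, Crit}} = {Err, Sync, Wait, Store, Init, Load, Send}
EG (EX (full -> alarm)): greatest fixpoint, start Z0 = {Err, Sync, Wait, Store, Init, Load, Send}, keep only states in Sat with some successor in Z. Z1 = {Err, Wait, Init, Load, Send}; Z2 = {Err, Wait, Init, Load}; Z3 = {Err, Wait, Load}; fixed.
Sat(EG (EX (full -> alarm))) = {Err, Wait, Load}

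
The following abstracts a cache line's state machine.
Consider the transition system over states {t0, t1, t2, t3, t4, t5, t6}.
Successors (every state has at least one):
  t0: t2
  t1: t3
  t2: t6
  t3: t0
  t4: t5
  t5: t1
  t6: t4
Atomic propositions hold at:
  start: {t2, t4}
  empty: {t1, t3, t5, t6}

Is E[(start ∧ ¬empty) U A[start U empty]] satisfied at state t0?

No

Sat(¬empty) = {t0, t2, t4}
Sat(start ∧ ¬empty) = {t2, t4}
A[start U empty]: least fixpoint, start Z0 = Sat(empty) = {t1, t3, t5, t6}, add states in Sat(start) with every successor in Z. Z1 = {t1, t2, t3, t4, t5, t6}; fixed.
Sat(A[start U empty]) = {t1, t2, t3, t4, t5, t6}
E[(start ∧ ¬empty) U A[start U empty]]: least fixpoint, start Z0 = Sat(A[start U empty]) = {t1, t2, t3, t4, t5, t6}, add states in Sat(start ∧ ¬empty) with some successor in Z. Already a fixed point.
Sat(E[(start ∧ ¬empty) U A[start U empty]]) = {t1, t2, t3, t4, t5, t6}
t0 ∉ Sat(E[(start ∧ ¬empty) U A[start U empty]]) = {t1, t2, t3, t4, t5, t6}, so the formula does not hold at t0.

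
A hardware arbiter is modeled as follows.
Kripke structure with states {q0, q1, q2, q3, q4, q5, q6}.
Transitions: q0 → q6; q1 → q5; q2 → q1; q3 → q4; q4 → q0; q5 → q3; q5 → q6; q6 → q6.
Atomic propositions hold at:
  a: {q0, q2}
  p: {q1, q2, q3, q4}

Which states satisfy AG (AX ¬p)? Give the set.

{q0, q4, q6}

Sat(¬p) = {q0, q5, q6}
Sat(AX ¬p) = {s : every successor in {q0, q5, q6}} = {q0, q1, q4, q6}
AG (AX ¬p): greatest fixpoint, start Z0 = {q0, q1, q4, q6}, keep only states in Sat with every successor in Z. Z1 = {q0, q4, q6}; fixed.
Sat(AG (AX ¬p)) = {q0, q4, q6}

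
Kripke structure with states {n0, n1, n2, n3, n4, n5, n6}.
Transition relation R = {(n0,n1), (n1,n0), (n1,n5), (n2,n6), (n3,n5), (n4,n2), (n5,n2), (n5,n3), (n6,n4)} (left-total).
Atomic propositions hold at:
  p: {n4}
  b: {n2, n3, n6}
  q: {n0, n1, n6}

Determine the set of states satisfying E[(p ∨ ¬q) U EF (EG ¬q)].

{n0, n1, n3, n5}

Sat(¬q) = {n2, n3, n4, n5}
Sat(p ∨ ¬q) = {n2, n3, n4, n5}
EG ¬q: greatest fixpoint, start Z0 = {n2, n3, n4, n5}, keep only states in Sat with some successor in Z. Z1 = {n3, n4, n5}; Z2 = {n3, n5}; fixed.
Sat(EG ¬q) = {n3, n5}
EF (EG ¬q): least fixpoint, start Z0 = {n3, n5}, add states with some successor in Z. Z1 = {n1, n3, n5}; Z2 = {n0, n1, n3, n5}; fixed.
Sat(EF (EG ¬q)) = {n0, n1, n3, n5}
E[(p ∨ ¬q) U EF (EG ¬q)]: least fixpoint, start Z0 = Sat(EF (EG ¬q)) = {n0, n1, n3, n5}, add states in Sat(p ∨ ¬q) with some successor in Z. Already a fixed point.
Sat(E[(p ∨ ¬q) U EF (EG ¬q)]) = {n0, n1, n3, n5}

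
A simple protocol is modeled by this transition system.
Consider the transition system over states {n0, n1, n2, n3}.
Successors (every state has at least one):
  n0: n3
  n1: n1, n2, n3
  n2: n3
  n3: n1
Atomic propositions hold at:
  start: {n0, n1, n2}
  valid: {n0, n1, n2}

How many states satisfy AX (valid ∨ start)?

1

Sat(valid ∨ start) = {n0, n1, n2}
Sat(AX (valid ∨ start)) = {s : every successor in {n0, n1, n2}} = {n3}
|Sat(AX (valid ∨ start))| = |{n3}| = 1.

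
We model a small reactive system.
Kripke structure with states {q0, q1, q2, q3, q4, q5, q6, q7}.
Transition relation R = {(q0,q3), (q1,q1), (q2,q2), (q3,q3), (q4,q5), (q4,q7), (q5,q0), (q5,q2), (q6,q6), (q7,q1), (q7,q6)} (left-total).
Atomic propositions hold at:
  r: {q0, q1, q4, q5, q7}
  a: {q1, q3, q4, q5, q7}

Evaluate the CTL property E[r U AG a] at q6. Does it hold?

AG a: greatest fixpoint, start Z0 = {q1, q3, q4, q5, q7}, keep only states in Sat with every successor in Z. Z1 = {q1, q3, q4}; Z2 = {q1, q3}; fixed.
Sat(AG a) = {q1, q3}
E[r U AG a]: least fixpoint, start Z0 = Sat(AG a) = {q1, q3}, add states in Sat(r) with some successor in Z. Z1 = {q0, q1, q3, q7}; Z2 = {q0, q1, q3, q4, q5, q7}; fixed.
Sat(E[r U AG a]) = {q0, q1, q3, q4, q5, q7}
q6 ∉ Sat(E[r U AG a]) = {q0, q1, q3, q4, q5, q7}, so the formula does not hold at q6.

No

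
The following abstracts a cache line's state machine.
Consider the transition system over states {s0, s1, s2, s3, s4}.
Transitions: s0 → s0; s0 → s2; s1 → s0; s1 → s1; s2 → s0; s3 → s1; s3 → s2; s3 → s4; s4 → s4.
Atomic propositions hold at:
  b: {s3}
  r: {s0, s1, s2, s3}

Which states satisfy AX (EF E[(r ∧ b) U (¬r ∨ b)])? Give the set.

{s4}

Sat(r ∧ b) = {s3}
Sat(¬r) = {s4}
Sat(¬r ∨ b) = {s3, s4}
E[(r ∧ b) U (¬r ∨ b)]: least fixpoint, start Z0 = Sat((¬r ∨ b)) = {s3, s4}, add states in Sat(r ∧ b) with some successor in Z. Already a fixed point.
Sat(E[(r ∧ b) U (¬r ∨ b)]) = {s3, s4}
EF E[(r ∧ b) U (¬r ∨ b)]: least fixpoint, start Z0 = {s3, s4}, add states with some successor in Z. Already a fixed point.
Sat(EF E[(r ∧ b) U (¬r ∨ b)]) = {s3, s4}
Sat(AX (EF E[(r ∧ b) U (¬r ∨ b)])) = {s : every successor in {s3, s4}} = {s4}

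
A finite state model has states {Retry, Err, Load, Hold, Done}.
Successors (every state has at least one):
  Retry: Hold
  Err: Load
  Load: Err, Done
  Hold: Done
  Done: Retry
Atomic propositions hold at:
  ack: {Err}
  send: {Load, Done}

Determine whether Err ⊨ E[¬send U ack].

Yes

Sat(¬send) = {Retry, Err, Hold}
E[¬send U ack]: least fixpoint, start Z0 = Sat(ack) = {Err}, add states in Sat(¬send) with some successor in Z. Already a fixed point.
Sat(E[¬send U ack]) = {Err}
Err ∈ Sat(E[¬send U ack]) = {Err}, so the formula holds at Err.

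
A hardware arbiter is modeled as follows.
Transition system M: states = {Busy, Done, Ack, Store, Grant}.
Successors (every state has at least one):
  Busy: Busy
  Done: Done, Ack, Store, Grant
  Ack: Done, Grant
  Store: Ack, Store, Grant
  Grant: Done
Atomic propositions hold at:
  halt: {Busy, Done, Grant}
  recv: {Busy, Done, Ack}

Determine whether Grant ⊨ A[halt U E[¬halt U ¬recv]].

Sat(¬halt) = {Ack, Store}
Sat(¬recv) = {Store, Grant}
E[¬halt U ¬recv]: least fixpoint, start Z0 = Sat(¬recv) = {Store, Grant}, add states in Sat(¬halt) with some successor in Z. Z1 = {Ack, Store, Grant}; fixed.
Sat(E[¬halt U ¬recv]) = {Ack, Store, Grant}
A[halt U E[¬halt U ¬recv]]: least fixpoint, start Z0 = Sat(E[¬halt U ¬recv]) = {Ack, Store, Grant}, add states in Sat(halt) with every successor in Z. Already a fixed point.
Sat(A[halt U E[¬halt U ¬recv]]) = {Ack, Store, Grant}
Grant ∈ Sat(A[halt U E[¬halt U ¬recv]]) = {Ack, Store, Grant}, so the formula holds at Grant.

Yes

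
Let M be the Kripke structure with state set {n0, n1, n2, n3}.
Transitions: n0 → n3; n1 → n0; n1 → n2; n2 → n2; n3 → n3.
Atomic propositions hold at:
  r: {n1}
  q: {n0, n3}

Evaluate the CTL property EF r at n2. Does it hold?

No

EF r: least fixpoint, start Z0 = {n1}, add states with some successor in Z. Already a fixed point.
Sat(EF r) = {n1}
n2 ∉ Sat(EF r) = {n1}, so the formula does not hold at n2.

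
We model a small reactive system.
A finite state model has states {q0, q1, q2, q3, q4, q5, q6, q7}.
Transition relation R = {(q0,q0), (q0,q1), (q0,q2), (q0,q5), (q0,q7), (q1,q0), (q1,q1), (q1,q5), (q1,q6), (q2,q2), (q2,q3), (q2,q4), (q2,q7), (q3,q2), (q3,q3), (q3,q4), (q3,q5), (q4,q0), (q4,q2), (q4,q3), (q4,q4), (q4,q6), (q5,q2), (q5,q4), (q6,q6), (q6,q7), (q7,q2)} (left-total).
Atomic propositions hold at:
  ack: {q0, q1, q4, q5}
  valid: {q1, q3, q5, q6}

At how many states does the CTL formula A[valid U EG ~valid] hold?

Sat(~valid) = {q0, q2, q4, q7}
EG ~valid: greatest fixpoint, start Z0 = {q0, q2, q4, q7}, keep only states in Sat with some successor in Z. Already a fixed point.
Sat(EG ~valid) = {q0, q2, q4, q7}
A[valid U EG ~valid]: least fixpoint, start Z0 = Sat(EG ~valid) = {q0, q2, q4, q7}, add states in Sat(valid) with every successor in Z. Z1 = {q0, q2, q4, q5, q7}; fixed.
Sat(A[valid U EG ~valid]) = {q0, q2, q4, q5, q7}
|Sat(A[valid U EG ~valid])| = |{q0, q2, q4, q5, q7}| = 5.

5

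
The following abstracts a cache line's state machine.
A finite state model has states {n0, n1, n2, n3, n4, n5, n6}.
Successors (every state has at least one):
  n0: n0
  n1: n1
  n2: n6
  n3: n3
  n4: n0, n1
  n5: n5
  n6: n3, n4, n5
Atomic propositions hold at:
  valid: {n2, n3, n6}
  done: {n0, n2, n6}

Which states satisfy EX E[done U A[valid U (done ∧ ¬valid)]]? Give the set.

Sat(¬valid) = {n0, n1, n4, n5}
Sat(done ∧ ¬valid) = {n0}
A[valid U (done ∧ ¬valid)]: least fixpoint, start Z0 = Sat((done ∧ ¬valid)) = {n0}, add states in Sat(valid) with every successor in Z. Already a fixed point.
Sat(A[valid U (done ∧ ¬valid)]) = {n0}
E[done U A[valid U (done ∧ ¬valid)]]: least fixpoint, start Z0 = Sat(A[valid U (done ∧ ¬valid)]) = {n0}, add states in Sat(done) with some successor in Z. Already a fixed point.
Sat(E[done U A[valid U (done ∧ ¬valid)]]) = {n0}
Sat(EX E[done U A[valid U (done ∧ ¬valid)]]) = {s : some successor in {n0}} = {n0, n4}

{n0, n4}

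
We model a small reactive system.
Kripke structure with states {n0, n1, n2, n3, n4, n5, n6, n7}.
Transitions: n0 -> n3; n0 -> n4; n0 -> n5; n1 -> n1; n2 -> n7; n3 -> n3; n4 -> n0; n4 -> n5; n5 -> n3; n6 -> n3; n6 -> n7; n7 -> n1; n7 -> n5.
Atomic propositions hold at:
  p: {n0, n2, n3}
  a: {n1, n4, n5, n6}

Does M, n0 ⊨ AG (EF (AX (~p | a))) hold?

No

Sat(~p) = {n1, n4, n5, n6, n7}
Sat(~p | a) = {n1, n4, n5, n6, n7}
Sat(AX (~p | a)) = {s : every successor in {n1, n4, n5, n6, n7}} = {n1, n2, n7}
EF (AX (~p | a)): least fixpoint, start Z0 = {n1, n2, n7}, add states with some successor in Z. Z1 = {n1, n2, n6, n7}; fixed.
Sat(EF (AX (~p | a))) = {n1, n2, n6, n7}
AG (EF (AX (~p | a))): greatest fixpoint, start Z0 = {n1, n2, n6, n7}, keep only states in Sat with every successor in Z. Z1 = {n1, n2}; Z2 = {n1}; fixed.
Sat(AG (EF (AX (~p | a)))) = {n1}
n0 ∉ Sat(AG (EF (AX (~p | a)))) = {n1}, so the formula does not hold at n0.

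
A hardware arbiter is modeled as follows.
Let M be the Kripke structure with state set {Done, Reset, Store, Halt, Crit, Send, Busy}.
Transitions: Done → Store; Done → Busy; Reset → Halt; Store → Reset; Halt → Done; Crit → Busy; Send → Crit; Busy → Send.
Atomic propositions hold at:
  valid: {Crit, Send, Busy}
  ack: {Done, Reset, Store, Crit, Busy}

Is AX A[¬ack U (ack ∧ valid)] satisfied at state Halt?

Sat(¬ack) = {Halt, Send}
Sat(ack ∧ valid) = {Crit, Busy}
A[¬ack U (ack ∧ valid)]: least fixpoint, start Z0 = Sat((ack ∧ valid)) = {Crit, Busy}, add states in Sat(¬ack) with every successor in Z. Z1 = {Crit, Send, Busy}; fixed.
Sat(A[¬ack U (ack ∧ valid)]) = {Crit, Send, Busy}
Sat(AX A[¬ack U (ack ∧ valid)]) = {s : every successor in {Crit, Send, Busy}} = {Crit, Send, Busy}
Halt ∉ Sat(AX A[¬ack U (ack ∧ valid)]) = {Crit, Send, Busy}, so the formula does not hold at Halt.

No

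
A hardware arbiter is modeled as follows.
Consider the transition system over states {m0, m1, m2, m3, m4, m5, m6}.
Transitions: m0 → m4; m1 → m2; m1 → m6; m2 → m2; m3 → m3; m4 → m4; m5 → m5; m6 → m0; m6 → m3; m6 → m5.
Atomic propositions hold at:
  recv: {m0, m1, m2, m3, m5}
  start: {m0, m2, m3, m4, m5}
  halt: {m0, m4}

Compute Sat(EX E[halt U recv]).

E[halt U recv]: least fixpoint, start Z0 = Sat(recv) = {m0, m1, m2, m3, m5}, add states in Sat(halt) with some successor in Z. Already a fixed point.
Sat(E[halt U recv]) = {m0, m1, m2, m3, m5}
Sat(EX E[halt U recv]) = {s : some successor in {m0, m1, m2, m3, m5}} = {m1, m2, m3, m5, m6}

{m1, m2, m3, m5, m6}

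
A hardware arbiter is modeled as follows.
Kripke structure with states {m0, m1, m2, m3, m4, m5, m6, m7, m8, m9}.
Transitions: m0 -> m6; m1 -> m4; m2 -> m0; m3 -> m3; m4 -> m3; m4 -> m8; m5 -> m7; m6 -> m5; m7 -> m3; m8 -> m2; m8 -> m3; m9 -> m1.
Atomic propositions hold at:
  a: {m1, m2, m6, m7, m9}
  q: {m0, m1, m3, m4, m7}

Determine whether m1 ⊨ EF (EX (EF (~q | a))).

Sat(~q) = {m2, m5, m6, m8, m9}
Sat(~q | a) = {m1, m2, m5, m6, m7, m8, m9}
EF (~q | a): least fixpoint, start Z0 = {m1, m2, m5, m6, m7, m8, m9}, add states with some successor in Z. Z1 = {m0, m1, m2, m4, m5, m6, m7, m8, m9}; fixed.
Sat(EF (~q | a)) = {m0, m1, m2, m4, m5, m6, m7, m8, m9}
Sat(EX (EF (~q | a))) = {s : some successor in {m0, m1, m2, m4, m5, m6, m7, m8, m9}} = {m0, m1, m2, m4, m5, m6, m8, m9}
EF (EX (EF (~q | a))): least fixpoint, start Z0 = {m0, m1, m2, m4, m5, m6, m8, m9}, add states with some successor in Z. Already a fixed point.
Sat(EF (EX (EF (~q | a)))) = {m0, m1, m2, m4, m5, m6, m8, m9}
m1 ∈ Sat(EF (EX (EF (~q | a)))) = {m0, m1, m2, m4, m5, m6, m8, m9}, so the formula holds at m1.

Yes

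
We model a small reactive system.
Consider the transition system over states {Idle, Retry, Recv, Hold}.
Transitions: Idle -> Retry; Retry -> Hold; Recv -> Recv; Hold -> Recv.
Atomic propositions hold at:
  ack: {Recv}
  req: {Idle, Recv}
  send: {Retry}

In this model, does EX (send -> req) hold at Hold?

Sat(send -> req) = {Idle, Recv, Hold}
Sat(EX (send -> req)) = {s : some successor in {Idle, Recv, Hold}} = {Retry, Recv, Hold}
Hold ∈ Sat(EX (send -> req)) = {Retry, Recv, Hold}, so the formula holds at Hold.

Yes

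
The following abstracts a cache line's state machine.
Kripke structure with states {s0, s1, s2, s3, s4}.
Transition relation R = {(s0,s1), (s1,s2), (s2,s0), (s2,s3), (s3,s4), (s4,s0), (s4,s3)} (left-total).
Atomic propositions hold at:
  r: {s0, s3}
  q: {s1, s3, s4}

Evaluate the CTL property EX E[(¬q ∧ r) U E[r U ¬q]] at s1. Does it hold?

Sat(¬q) = {s0, s2}
Sat(¬q ∧ r) = {s0}
E[r U ¬q]: least fixpoint, start Z0 = Sat(¬q) = {s0, s2}, add states in Sat(r) with some successor in Z. Already a fixed point.
Sat(E[r U ¬q]) = {s0, s2}
E[(¬q ∧ r) U E[r U ¬q]]: least fixpoint, start Z0 = Sat(E[r U ¬q]) = {s0, s2}, add states in Sat(¬q ∧ r) with some successor in Z. Already a fixed point.
Sat(E[(¬q ∧ r) U E[r U ¬q]]) = {s0, s2}
Sat(EX E[(¬q ∧ r) U E[r U ¬q]]) = {s : some successor in {s0, s2}} = {s1, s2, s4}
s1 ∈ Sat(EX E[(¬q ∧ r) U E[r U ¬q]]) = {s1, s2, s4}, so the formula holds at s1.

Yes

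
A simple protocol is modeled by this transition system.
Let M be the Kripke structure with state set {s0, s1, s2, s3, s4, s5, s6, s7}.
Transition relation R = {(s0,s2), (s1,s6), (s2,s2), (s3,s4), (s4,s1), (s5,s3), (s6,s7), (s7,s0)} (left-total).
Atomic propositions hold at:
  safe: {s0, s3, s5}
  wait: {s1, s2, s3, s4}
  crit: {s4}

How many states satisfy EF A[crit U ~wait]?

Sat(~wait) = {s0, s5, s6, s7}
A[crit U ~wait]: least fixpoint, start Z0 = Sat(~wait) = {s0, s5, s6, s7}, add states in Sat(crit) with every successor in Z. Already a fixed point.
Sat(A[crit U ~wait]) = {s0, s5, s6, s7}
EF A[crit U ~wait]: least fixpoint, start Z0 = {s0, s5, s6, s7}, add states with some successor in Z. Z1 = {s0, s1, s5, s6, s7}; Z2 = {s0, s1, s4, s5, s6, s7}; Z3 = {s0, s1, s3, s4, s5, s6, s7}; fixed.
Sat(EF A[crit U ~wait]) = {s0, s1, s3, s4, s5, s6, s7}
|Sat(EF A[crit U ~wait])| = |{s0, s1, s3, s4, s5, s6, s7}| = 7.

7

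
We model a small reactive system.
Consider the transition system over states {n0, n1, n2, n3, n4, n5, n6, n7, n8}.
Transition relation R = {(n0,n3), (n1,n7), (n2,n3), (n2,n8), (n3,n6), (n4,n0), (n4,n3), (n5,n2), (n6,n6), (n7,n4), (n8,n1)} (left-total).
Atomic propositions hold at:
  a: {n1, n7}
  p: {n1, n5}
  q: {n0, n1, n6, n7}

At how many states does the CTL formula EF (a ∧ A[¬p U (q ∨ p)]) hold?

5

Sat(¬p) = {n0, n2, n3, n4, n6, n7, n8}
Sat(q ∨ p) = {n0, n1, n5, n6, n7}
A[¬p U (q ∨ p)]: least fixpoint, start Z0 = Sat((q ∨ p)) = {n0, n1, n5, n6, n7}, add states in Sat(¬p) with every successor in Z. Z1 = {n0, n1, n3, n5, n6, n7, n8}; Z2 = {n0, n1, n2, n3, n4, n5, n6, n7, n8}; fixed.
Sat(A[¬p U (q ∨ p)]) = {n0, n1, n2, n3, n4, n5, n6, n7, n8}
Sat(a ∧ A[¬p U (q ∨ p)]) = {n1, n7}
EF (a ∧ A[¬p U (q ∨ p)]): least fixpoint, start Z0 = {n1, n7}, add states with some successor in Z. Z1 = {n1, n7, n8}; Z2 = {n1, n2, n7, n8}; Z3 = {n1, n2, n5, n7, n8}; fixed.
Sat(EF (a ∧ A[¬p U (q ∨ p)])) = {n1, n2, n5, n7, n8}
|Sat(EF (a ∧ A[¬p U (q ∨ p)]))| = |{n1, n2, n5, n7, n8}| = 5.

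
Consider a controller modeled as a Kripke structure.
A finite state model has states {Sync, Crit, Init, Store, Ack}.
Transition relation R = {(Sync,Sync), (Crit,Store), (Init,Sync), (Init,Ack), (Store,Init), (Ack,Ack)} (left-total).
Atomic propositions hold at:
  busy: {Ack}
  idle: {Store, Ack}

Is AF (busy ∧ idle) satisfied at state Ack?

Yes

Sat(busy ∧ idle) = {Ack}
AF (busy ∧ idle): least fixpoint, start Z0 = {Ack}, add states with every successor in Z. Already a fixed point.
Sat(AF (busy ∧ idle)) = {Ack}
Ack ∈ Sat(AF (busy ∧ idle)) = {Ack}, so the formula holds at Ack.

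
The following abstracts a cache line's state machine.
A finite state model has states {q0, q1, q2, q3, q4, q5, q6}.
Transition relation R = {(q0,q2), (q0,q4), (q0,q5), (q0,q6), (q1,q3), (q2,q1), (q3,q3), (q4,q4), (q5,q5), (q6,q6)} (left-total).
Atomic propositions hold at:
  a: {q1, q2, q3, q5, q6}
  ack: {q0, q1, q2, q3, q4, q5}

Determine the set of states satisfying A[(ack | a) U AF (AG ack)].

Sat(ack | a) = {q0, q1, q2, q3, q4, q5, q6}
AG ack: greatest fixpoint, start Z0 = {q0, q1, q2, q3, q4, q5}, keep only states in Sat with every successor in Z. Z1 = {q1, q2, q3, q4, q5}; fixed.
Sat(AG ack) = {q1, q2, q3, q4, q5}
AF (AG ack): least fixpoint, start Z0 = {q1, q2, q3, q4, q5}, add states with every successor in Z. Already a fixed point.
Sat(AF (AG ack)) = {q1, q2, q3, q4, q5}
A[(ack | a) U AF (AG ack)]: least fixpoint, start Z0 = Sat(AF (AG ack)) = {q1, q2, q3, q4, q5}, add states in Sat(ack | a) with every successor in Z. Already a fixed point.
Sat(A[(ack | a) U AF (AG ack)]) = {q1, q2, q3, q4, q5}

{q1, q2, q3, q4, q5}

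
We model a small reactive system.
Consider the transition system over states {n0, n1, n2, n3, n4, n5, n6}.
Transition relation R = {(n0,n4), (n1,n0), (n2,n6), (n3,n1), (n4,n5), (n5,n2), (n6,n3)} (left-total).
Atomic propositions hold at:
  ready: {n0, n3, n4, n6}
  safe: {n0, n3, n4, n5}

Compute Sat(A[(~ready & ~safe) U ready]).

Sat(~ready) = {n1, n2, n5}
Sat(~safe) = {n1, n2, n6}
Sat(~ready & ~safe) = {n1, n2}
A[(~ready & ~safe) U ready]: least fixpoint, start Z0 = Sat(ready) = {n0, n3, n4, n6}, add states in Sat(~ready & ~safe) with every successor in Z. Z1 = {n0, n1, n2, n3, n4, n6}; fixed.
Sat(A[(~ready & ~safe) U ready]) = {n0, n1, n2, n3, n4, n6}

{n0, n1, n2, n3, n4, n6}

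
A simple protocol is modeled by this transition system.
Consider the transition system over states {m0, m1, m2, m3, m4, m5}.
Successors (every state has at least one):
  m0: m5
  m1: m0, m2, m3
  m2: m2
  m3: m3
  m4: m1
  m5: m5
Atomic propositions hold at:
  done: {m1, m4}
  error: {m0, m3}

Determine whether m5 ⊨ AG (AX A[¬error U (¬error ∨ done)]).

Sat(¬error) = {m1, m2, m4, m5}
Sat(¬error ∨ done) = {m1, m2, m4, m5}
A[¬error U (¬error ∨ done)]: least fixpoint, start Z0 = Sat((¬error ∨ done)) = {m1, m2, m4, m5}, add states in Sat(¬error) with every successor in Z. Already a fixed point.
Sat(A[¬error U (¬error ∨ done)]) = {m1, m2, m4, m5}
Sat(AX A[¬error U (¬error ∨ done)]) = {s : every successor in {m1, m2, m4, m5}} = {m0, m2, m4, m5}
AG (AX A[¬error U (¬error ∨ done)]): greatest fixpoint, start Z0 = {m0, m2, m4, m5}, keep only states in Sat with every successor in Z. Z1 = {m0, m2, m5}; fixed.
Sat(AG (AX A[¬error U (¬error ∨ done)])) = {m0, m2, m5}
m5 ∈ Sat(AG (AX A[¬error U (¬error ∨ done)])) = {m0, m2, m5}, so the formula holds at m5.

Yes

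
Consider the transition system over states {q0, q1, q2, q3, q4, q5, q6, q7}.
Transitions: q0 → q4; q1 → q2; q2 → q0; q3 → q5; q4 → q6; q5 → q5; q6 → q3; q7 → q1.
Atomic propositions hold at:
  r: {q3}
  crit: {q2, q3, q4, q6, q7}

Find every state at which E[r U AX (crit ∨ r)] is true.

Sat(crit ∨ r) = {q2, q3, q4, q6, q7}
Sat(AX (crit ∨ r)) = {s : every successor in {q2, q3, q4, q6, q7}} = {q0, q1, q4, q6}
E[r U AX (crit ∨ r)]: least fixpoint, start Z0 = Sat(AX (crit ∨ r)) = {q0, q1, q4, q6}, add states in Sat(r) with some successor in Z. Already a fixed point.
Sat(E[r U AX (crit ∨ r)]) = {q0, q1, q4, q6}

{q0, q1, q4, q6}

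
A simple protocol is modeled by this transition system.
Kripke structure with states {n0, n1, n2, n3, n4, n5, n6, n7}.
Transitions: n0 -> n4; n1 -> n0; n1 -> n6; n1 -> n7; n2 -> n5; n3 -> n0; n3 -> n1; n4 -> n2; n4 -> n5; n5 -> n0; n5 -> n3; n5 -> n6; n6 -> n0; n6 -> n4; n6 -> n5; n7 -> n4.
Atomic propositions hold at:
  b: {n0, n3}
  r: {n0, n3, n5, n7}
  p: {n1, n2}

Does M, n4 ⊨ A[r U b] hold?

No

A[r U b]: least fixpoint, start Z0 = Sat(b) = {n0, n3}, add states in Sat(r) with every successor in Z. Already a fixed point.
Sat(A[r U b]) = {n0, n3}
n4 ∉ Sat(A[r U b]) = {n0, n3}, so the formula does not hold at n4.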